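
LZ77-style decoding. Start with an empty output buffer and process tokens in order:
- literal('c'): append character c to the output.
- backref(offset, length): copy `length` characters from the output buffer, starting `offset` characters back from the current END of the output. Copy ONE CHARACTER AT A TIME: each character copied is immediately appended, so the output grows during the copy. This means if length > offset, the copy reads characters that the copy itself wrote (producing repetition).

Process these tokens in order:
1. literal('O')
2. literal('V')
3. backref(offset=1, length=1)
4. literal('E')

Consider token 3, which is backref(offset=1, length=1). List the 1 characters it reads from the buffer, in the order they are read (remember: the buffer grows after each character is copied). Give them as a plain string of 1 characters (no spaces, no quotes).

Answer: V

Derivation:
Token 1: literal('O'). Output: "O"
Token 2: literal('V'). Output: "OV"
Token 3: backref(off=1, len=1). Buffer before: "OV" (len 2)
  byte 1: read out[1]='V', append. Buffer now: "OVV"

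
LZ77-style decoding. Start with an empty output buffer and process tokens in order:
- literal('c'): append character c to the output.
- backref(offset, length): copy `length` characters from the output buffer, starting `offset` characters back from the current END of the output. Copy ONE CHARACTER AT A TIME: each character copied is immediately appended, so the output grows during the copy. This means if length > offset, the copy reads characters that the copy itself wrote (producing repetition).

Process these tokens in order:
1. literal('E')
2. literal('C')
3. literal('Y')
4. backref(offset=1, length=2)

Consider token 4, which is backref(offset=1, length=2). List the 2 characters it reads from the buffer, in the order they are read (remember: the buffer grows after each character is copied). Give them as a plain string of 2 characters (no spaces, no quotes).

Token 1: literal('E'). Output: "E"
Token 2: literal('C'). Output: "EC"
Token 3: literal('Y'). Output: "ECY"
Token 4: backref(off=1, len=2). Buffer before: "ECY" (len 3)
  byte 1: read out[2]='Y', append. Buffer now: "ECYY"
  byte 2: read out[3]='Y', append. Buffer now: "ECYYY"

Answer: YY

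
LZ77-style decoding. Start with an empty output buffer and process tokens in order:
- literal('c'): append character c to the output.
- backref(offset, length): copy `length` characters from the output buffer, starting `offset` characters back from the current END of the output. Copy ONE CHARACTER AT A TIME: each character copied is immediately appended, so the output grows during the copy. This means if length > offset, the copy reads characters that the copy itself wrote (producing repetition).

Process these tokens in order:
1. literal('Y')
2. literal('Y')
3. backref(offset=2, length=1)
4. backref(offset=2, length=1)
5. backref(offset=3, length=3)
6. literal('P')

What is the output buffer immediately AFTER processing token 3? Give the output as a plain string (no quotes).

Token 1: literal('Y'). Output: "Y"
Token 2: literal('Y'). Output: "YY"
Token 3: backref(off=2, len=1). Copied 'Y' from pos 0. Output: "YYY"

Answer: YYY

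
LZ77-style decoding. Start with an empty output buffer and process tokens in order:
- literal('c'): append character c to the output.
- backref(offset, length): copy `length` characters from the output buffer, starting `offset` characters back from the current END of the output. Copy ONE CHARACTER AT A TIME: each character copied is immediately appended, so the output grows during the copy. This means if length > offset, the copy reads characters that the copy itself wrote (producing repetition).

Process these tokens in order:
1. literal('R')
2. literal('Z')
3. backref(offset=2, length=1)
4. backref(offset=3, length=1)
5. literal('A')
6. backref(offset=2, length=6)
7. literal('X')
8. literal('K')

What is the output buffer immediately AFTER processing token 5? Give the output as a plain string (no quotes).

Answer: RZRRA

Derivation:
Token 1: literal('R'). Output: "R"
Token 2: literal('Z'). Output: "RZ"
Token 3: backref(off=2, len=1). Copied 'R' from pos 0. Output: "RZR"
Token 4: backref(off=3, len=1). Copied 'R' from pos 0. Output: "RZRR"
Token 5: literal('A'). Output: "RZRRA"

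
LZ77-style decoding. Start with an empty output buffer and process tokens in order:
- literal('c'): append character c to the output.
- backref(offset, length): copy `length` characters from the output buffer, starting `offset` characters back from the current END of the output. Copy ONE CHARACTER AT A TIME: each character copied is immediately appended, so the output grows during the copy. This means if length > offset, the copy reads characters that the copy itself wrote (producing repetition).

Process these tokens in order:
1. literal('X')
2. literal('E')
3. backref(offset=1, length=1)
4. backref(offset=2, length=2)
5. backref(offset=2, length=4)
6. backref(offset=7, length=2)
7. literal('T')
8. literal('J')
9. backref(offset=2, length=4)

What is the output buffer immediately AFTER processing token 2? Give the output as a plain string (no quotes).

Token 1: literal('X'). Output: "X"
Token 2: literal('E'). Output: "XE"

Answer: XE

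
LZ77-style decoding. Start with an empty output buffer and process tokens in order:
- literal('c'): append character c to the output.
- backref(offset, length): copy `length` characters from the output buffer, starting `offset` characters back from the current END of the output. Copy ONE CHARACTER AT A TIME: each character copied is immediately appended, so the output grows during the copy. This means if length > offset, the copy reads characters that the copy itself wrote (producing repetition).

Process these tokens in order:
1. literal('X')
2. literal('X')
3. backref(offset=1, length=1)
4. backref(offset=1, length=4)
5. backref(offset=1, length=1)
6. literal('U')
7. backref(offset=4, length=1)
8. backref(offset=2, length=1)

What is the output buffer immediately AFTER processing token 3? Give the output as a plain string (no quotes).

Answer: XXX

Derivation:
Token 1: literal('X'). Output: "X"
Token 2: literal('X'). Output: "XX"
Token 3: backref(off=1, len=1). Copied 'X' from pos 1. Output: "XXX"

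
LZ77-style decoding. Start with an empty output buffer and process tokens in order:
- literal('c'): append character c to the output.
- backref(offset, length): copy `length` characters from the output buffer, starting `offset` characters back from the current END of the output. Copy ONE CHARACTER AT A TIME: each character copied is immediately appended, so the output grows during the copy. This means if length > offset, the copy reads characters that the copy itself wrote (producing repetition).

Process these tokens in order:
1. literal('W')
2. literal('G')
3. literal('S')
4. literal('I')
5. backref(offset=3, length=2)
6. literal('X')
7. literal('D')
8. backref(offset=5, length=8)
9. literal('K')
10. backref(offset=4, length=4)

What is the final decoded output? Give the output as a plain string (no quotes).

Answer: WGSIGSXDIGSXDIGSKIGSK

Derivation:
Token 1: literal('W'). Output: "W"
Token 2: literal('G'). Output: "WG"
Token 3: literal('S'). Output: "WGS"
Token 4: literal('I'). Output: "WGSI"
Token 5: backref(off=3, len=2). Copied 'GS' from pos 1. Output: "WGSIGS"
Token 6: literal('X'). Output: "WGSIGSX"
Token 7: literal('D'). Output: "WGSIGSXD"
Token 8: backref(off=5, len=8) (overlapping!). Copied 'IGSXDIGS' from pos 3. Output: "WGSIGSXDIGSXDIGS"
Token 9: literal('K'). Output: "WGSIGSXDIGSXDIGSK"
Token 10: backref(off=4, len=4). Copied 'IGSK' from pos 13. Output: "WGSIGSXDIGSXDIGSKIGSK"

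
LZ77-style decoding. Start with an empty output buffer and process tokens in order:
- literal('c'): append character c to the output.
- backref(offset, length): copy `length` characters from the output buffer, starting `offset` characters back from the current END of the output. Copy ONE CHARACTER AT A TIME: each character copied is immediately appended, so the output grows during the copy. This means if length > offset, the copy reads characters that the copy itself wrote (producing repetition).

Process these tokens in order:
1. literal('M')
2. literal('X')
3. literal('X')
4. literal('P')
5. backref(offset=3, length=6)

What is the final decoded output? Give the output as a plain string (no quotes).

Token 1: literal('M'). Output: "M"
Token 2: literal('X'). Output: "MX"
Token 3: literal('X'). Output: "MXX"
Token 4: literal('P'). Output: "MXXP"
Token 5: backref(off=3, len=6) (overlapping!). Copied 'XXPXXP' from pos 1. Output: "MXXPXXPXXP"

Answer: MXXPXXPXXP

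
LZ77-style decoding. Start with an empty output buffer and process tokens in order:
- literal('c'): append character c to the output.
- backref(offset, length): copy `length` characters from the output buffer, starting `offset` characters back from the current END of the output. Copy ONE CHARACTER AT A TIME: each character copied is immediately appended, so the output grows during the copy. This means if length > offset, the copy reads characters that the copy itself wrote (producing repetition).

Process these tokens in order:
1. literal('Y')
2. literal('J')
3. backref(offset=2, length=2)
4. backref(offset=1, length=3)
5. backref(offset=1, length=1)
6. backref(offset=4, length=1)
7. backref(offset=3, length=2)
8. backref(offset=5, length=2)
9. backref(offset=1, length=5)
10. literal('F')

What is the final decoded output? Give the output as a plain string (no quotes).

Answer: YJYJJJJJJJJJJJJJJJF

Derivation:
Token 1: literal('Y'). Output: "Y"
Token 2: literal('J'). Output: "YJ"
Token 3: backref(off=2, len=2). Copied 'YJ' from pos 0. Output: "YJYJ"
Token 4: backref(off=1, len=3) (overlapping!). Copied 'JJJ' from pos 3. Output: "YJYJJJJ"
Token 5: backref(off=1, len=1). Copied 'J' from pos 6. Output: "YJYJJJJJ"
Token 6: backref(off=4, len=1). Copied 'J' from pos 4. Output: "YJYJJJJJJ"
Token 7: backref(off=3, len=2). Copied 'JJ' from pos 6. Output: "YJYJJJJJJJJ"
Token 8: backref(off=5, len=2). Copied 'JJ' from pos 6. Output: "YJYJJJJJJJJJJ"
Token 9: backref(off=1, len=5) (overlapping!). Copied 'JJJJJ' from pos 12. Output: "YJYJJJJJJJJJJJJJJJ"
Token 10: literal('F'). Output: "YJYJJJJJJJJJJJJJJJF"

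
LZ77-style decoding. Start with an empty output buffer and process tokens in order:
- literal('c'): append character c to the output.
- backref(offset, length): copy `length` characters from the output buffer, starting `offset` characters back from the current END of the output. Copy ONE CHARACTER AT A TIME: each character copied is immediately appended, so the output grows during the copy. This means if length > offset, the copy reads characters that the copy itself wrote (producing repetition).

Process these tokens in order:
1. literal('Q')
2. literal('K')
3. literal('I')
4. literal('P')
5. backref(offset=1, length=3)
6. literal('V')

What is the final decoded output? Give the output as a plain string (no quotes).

Answer: QKIPPPPV

Derivation:
Token 1: literal('Q'). Output: "Q"
Token 2: literal('K'). Output: "QK"
Token 3: literal('I'). Output: "QKI"
Token 4: literal('P'). Output: "QKIP"
Token 5: backref(off=1, len=3) (overlapping!). Copied 'PPP' from pos 3. Output: "QKIPPPP"
Token 6: literal('V'). Output: "QKIPPPPV"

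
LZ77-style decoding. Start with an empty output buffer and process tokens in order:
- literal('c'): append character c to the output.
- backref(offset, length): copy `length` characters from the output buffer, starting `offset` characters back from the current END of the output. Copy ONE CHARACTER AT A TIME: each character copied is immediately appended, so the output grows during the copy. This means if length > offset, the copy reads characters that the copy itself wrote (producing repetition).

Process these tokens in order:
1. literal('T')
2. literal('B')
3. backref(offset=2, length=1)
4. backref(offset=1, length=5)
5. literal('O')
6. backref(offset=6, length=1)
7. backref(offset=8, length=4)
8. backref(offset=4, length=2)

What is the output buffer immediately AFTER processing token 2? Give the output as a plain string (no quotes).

Token 1: literal('T'). Output: "T"
Token 2: literal('B'). Output: "TB"

Answer: TB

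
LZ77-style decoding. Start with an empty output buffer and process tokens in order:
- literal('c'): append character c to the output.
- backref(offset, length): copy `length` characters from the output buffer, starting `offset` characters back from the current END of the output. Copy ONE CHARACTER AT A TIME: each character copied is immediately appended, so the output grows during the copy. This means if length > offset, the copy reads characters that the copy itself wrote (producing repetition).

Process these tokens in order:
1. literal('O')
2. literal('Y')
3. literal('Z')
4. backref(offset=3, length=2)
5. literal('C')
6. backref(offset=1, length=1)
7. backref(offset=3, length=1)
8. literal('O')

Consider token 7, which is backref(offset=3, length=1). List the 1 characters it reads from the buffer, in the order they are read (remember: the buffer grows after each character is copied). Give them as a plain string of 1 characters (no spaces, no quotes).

Answer: Y

Derivation:
Token 1: literal('O'). Output: "O"
Token 2: literal('Y'). Output: "OY"
Token 3: literal('Z'). Output: "OYZ"
Token 4: backref(off=3, len=2). Copied 'OY' from pos 0. Output: "OYZOY"
Token 5: literal('C'). Output: "OYZOYC"
Token 6: backref(off=1, len=1). Copied 'C' from pos 5. Output: "OYZOYCC"
Token 7: backref(off=3, len=1). Buffer before: "OYZOYCC" (len 7)
  byte 1: read out[4]='Y', append. Buffer now: "OYZOYCCY"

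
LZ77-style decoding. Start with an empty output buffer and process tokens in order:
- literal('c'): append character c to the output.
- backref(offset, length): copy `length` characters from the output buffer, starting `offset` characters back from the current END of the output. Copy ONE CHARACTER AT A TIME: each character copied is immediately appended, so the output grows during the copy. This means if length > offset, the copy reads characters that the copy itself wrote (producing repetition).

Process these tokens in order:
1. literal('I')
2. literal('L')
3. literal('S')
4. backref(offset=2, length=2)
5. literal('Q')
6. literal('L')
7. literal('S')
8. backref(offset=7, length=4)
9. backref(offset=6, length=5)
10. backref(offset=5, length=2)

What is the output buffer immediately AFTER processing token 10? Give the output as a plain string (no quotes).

Answer: ILSLSQLSLSLSLSLSLLS

Derivation:
Token 1: literal('I'). Output: "I"
Token 2: literal('L'). Output: "IL"
Token 3: literal('S'). Output: "ILS"
Token 4: backref(off=2, len=2). Copied 'LS' from pos 1. Output: "ILSLS"
Token 5: literal('Q'). Output: "ILSLSQ"
Token 6: literal('L'). Output: "ILSLSQL"
Token 7: literal('S'). Output: "ILSLSQLS"
Token 8: backref(off=7, len=4). Copied 'LSLS' from pos 1. Output: "ILSLSQLSLSLS"
Token 9: backref(off=6, len=5). Copied 'LSLSL' from pos 6. Output: "ILSLSQLSLSLSLSLSL"
Token 10: backref(off=5, len=2). Copied 'LS' from pos 12. Output: "ILSLSQLSLSLSLSLSLLS"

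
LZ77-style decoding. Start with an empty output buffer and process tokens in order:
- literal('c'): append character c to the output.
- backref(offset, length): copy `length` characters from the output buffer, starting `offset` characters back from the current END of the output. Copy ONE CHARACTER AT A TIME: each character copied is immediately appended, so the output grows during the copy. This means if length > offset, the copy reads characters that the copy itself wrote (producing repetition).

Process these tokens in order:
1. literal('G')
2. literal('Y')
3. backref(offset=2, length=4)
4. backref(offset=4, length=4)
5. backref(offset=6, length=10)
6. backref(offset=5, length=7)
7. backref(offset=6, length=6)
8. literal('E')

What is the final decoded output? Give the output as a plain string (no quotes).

Token 1: literal('G'). Output: "G"
Token 2: literal('Y'). Output: "GY"
Token 3: backref(off=2, len=4) (overlapping!). Copied 'GYGY' from pos 0. Output: "GYGYGY"
Token 4: backref(off=4, len=4). Copied 'GYGY' from pos 2. Output: "GYGYGYGYGY"
Token 5: backref(off=6, len=10) (overlapping!). Copied 'GYGYGYGYGY' from pos 4. Output: "GYGYGYGYGYGYGYGYGYGY"
Token 6: backref(off=5, len=7) (overlapping!). Copied 'YGYGYYG' from pos 15. Output: "GYGYGYGYGYGYGYGYGYGYYGYGYYG"
Token 7: backref(off=6, len=6). Copied 'GYGYYG' from pos 21. Output: "GYGYGYGYGYGYGYGYGYGYYGYGYYGGYGYYG"
Token 8: literal('E'). Output: "GYGYGYGYGYGYGYGYGYGYYGYGYYGGYGYYGE"

Answer: GYGYGYGYGYGYGYGYGYGYYGYGYYGGYGYYGE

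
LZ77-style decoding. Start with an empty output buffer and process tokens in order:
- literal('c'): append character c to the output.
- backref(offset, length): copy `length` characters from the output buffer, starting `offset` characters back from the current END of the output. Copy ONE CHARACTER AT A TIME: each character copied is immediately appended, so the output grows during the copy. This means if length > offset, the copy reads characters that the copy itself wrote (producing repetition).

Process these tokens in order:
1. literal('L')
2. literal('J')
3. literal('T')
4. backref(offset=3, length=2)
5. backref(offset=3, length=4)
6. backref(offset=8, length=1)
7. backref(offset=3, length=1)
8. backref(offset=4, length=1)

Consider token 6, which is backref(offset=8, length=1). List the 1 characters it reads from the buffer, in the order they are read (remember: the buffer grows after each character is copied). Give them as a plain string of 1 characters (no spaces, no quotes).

Answer: J

Derivation:
Token 1: literal('L'). Output: "L"
Token 2: literal('J'). Output: "LJ"
Token 3: literal('T'). Output: "LJT"
Token 4: backref(off=3, len=2). Copied 'LJ' from pos 0. Output: "LJTLJ"
Token 5: backref(off=3, len=4) (overlapping!). Copied 'TLJT' from pos 2. Output: "LJTLJTLJT"
Token 6: backref(off=8, len=1). Buffer before: "LJTLJTLJT" (len 9)
  byte 1: read out[1]='J', append. Buffer now: "LJTLJTLJTJ"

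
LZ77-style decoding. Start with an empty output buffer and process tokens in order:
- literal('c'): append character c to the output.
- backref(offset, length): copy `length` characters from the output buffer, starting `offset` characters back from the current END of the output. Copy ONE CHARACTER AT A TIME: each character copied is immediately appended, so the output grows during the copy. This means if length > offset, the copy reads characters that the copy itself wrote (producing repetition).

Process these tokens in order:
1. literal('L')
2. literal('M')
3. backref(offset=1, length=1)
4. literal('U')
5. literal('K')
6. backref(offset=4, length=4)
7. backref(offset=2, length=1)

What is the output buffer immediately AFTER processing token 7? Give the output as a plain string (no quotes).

Answer: LMMUKMMUKU

Derivation:
Token 1: literal('L'). Output: "L"
Token 2: literal('M'). Output: "LM"
Token 3: backref(off=1, len=1). Copied 'M' from pos 1. Output: "LMM"
Token 4: literal('U'). Output: "LMMU"
Token 5: literal('K'). Output: "LMMUK"
Token 6: backref(off=4, len=4). Copied 'MMUK' from pos 1. Output: "LMMUKMMUK"
Token 7: backref(off=2, len=1). Copied 'U' from pos 7. Output: "LMMUKMMUKU"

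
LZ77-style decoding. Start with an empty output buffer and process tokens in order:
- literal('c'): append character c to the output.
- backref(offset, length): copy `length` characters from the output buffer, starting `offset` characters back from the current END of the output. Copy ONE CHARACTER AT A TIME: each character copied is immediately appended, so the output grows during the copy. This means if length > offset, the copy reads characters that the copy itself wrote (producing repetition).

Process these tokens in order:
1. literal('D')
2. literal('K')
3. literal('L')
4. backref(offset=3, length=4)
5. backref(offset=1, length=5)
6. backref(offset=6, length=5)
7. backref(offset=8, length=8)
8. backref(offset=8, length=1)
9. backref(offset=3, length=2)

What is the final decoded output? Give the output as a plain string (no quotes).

Answer: DKLDKLDDDDDDDDDDDDDDDDDDDDDD

Derivation:
Token 1: literal('D'). Output: "D"
Token 2: literal('K'). Output: "DK"
Token 3: literal('L'). Output: "DKL"
Token 4: backref(off=3, len=4) (overlapping!). Copied 'DKLD' from pos 0. Output: "DKLDKLD"
Token 5: backref(off=1, len=5) (overlapping!). Copied 'DDDDD' from pos 6. Output: "DKLDKLDDDDDD"
Token 6: backref(off=6, len=5). Copied 'DDDDD' from pos 6. Output: "DKLDKLDDDDDDDDDDD"
Token 7: backref(off=8, len=8). Copied 'DDDDDDDD' from pos 9. Output: "DKLDKLDDDDDDDDDDDDDDDDDDD"
Token 8: backref(off=8, len=1). Copied 'D' from pos 17. Output: "DKLDKLDDDDDDDDDDDDDDDDDDDD"
Token 9: backref(off=3, len=2). Copied 'DD' from pos 23. Output: "DKLDKLDDDDDDDDDDDDDDDDDDDDDD"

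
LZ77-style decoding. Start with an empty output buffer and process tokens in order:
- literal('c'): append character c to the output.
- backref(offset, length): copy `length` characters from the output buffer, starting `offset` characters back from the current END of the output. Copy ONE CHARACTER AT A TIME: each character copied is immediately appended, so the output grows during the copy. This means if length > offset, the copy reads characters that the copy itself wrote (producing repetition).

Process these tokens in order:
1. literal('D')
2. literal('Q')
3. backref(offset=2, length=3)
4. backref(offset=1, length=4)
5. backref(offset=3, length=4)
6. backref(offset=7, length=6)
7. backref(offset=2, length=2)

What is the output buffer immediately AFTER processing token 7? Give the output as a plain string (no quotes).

Token 1: literal('D'). Output: "D"
Token 2: literal('Q'). Output: "DQ"
Token 3: backref(off=2, len=3) (overlapping!). Copied 'DQD' from pos 0. Output: "DQDQD"
Token 4: backref(off=1, len=4) (overlapping!). Copied 'DDDD' from pos 4. Output: "DQDQDDDDD"
Token 5: backref(off=3, len=4) (overlapping!). Copied 'DDDD' from pos 6. Output: "DQDQDDDDDDDDD"
Token 6: backref(off=7, len=6). Copied 'DDDDDD' from pos 6. Output: "DQDQDDDDDDDDDDDDDDD"
Token 7: backref(off=2, len=2). Copied 'DD' from pos 17. Output: "DQDQDDDDDDDDDDDDDDDDD"

Answer: DQDQDDDDDDDDDDDDDDDDD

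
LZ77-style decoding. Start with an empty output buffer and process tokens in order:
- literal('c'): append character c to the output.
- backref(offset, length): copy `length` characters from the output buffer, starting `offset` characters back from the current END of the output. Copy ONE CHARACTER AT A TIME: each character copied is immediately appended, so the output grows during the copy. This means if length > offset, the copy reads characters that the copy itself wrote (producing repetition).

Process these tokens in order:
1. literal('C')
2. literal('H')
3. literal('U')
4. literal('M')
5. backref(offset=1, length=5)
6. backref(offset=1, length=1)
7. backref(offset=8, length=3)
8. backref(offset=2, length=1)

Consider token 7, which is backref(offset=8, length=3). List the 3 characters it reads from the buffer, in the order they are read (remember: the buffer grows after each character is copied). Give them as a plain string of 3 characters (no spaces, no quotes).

Token 1: literal('C'). Output: "C"
Token 2: literal('H'). Output: "CH"
Token 3: literal('U'). Output: "CHU"
Token 4: literal('M'). Output: "CHUM"
Token 5: backref(off=1, len=5) (overlapping!). Copied 'MMMMM' from pos 3. Output: "CHUMMMMMM"
Token 6: backref(off=1, len=1). Copied 'M' from pos 8. Output: "CHUMMMMMMM"
Token 7: backref(off=8, len=3). Buffer before: "CHUMMMMMMM" (len 10)
  byte 1: read out[2]='U', append. Buffer now: "CHUMMMMMMMU"
  byte 2: read out[3]='M', append. Buffer now: "CHUMMMMMMMUM"
  byte 3: read out[4]='M', append. Buffer now: "CHUMMMMMMMUMM"

Answer: UMM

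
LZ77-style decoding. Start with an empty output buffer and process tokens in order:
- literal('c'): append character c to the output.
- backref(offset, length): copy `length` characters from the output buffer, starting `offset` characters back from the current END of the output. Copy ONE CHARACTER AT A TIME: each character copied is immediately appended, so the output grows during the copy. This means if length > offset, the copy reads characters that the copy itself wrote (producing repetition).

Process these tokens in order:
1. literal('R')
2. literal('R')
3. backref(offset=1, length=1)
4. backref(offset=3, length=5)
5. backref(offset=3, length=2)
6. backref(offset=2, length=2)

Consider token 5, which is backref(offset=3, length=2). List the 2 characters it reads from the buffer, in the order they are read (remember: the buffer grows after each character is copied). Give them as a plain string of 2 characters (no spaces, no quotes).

Answer: RR

Derivation:
Token 1: literal('R'). Output: "R"
Token 2: literal('R'). Output: "RR"
Token 3: backref(off=1, len=1). Copied 'R' from pos 1. Output: "RRR"
Token 4: backref(off=3, len=5) (overlapping!). Copied 'RRRRR' from pos 0. Output: "RRRRRRRR"
Token 5: backref(off=3, len=2). Buffer before: "RRRRRRRR" (len 8)
  byte 1: read out[5]='R', append. Buffer now: "RRRRRRRRR"
  byte 2: read out[6]='R', append. Buffer now: "RRRRRRRRRR"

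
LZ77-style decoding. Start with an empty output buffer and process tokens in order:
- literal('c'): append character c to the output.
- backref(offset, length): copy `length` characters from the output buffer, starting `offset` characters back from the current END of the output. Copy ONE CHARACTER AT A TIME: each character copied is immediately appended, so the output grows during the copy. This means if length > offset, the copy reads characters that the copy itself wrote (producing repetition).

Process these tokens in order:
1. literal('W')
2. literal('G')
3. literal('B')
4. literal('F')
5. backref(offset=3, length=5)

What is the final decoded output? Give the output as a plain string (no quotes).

Answer: WGBFGBFGB

Derivation:
Token 1: literal('W'). Output: "W"
Token 2: literal('G'). Output: "WG"
Token 3: literal('B'). Output: "WGB"
Token 4: literal('F'). Output: "WGBF"
Token 5: backref(off=3, len=5) (overlapping!). Copied 'GBFGB' from pos 1. Output: "WGBFGBFGB"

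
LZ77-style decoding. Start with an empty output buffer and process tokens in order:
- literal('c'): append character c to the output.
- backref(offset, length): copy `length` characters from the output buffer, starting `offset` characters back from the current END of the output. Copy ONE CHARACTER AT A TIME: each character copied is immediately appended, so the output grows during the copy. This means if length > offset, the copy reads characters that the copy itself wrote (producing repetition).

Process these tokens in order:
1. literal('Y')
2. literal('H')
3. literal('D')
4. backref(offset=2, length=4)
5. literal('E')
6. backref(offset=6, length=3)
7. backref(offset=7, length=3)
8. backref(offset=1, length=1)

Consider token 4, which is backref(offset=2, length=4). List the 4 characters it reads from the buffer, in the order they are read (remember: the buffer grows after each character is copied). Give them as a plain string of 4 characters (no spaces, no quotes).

Token 1: literal('Y'). Output: "Y"
Token 2: literal('H'). Output: "YH"
Token 3: literal('D'). Output: "YHD"
Token 4: backref(off=2, len=4). Buffer before: "YHD" (len 3)
  byte 1: read out[1]='H', append. Buffer now: "YHDH"
  byte 2: read out[2]='D', append. Buffer now: "YHDHD"
  byte 3: read out[3]='H', append. Buffer now: "YHDHDH"
  byte 4: read out[4]='D', append. Buffer now: "YHDHDHD"

Answer: HDHD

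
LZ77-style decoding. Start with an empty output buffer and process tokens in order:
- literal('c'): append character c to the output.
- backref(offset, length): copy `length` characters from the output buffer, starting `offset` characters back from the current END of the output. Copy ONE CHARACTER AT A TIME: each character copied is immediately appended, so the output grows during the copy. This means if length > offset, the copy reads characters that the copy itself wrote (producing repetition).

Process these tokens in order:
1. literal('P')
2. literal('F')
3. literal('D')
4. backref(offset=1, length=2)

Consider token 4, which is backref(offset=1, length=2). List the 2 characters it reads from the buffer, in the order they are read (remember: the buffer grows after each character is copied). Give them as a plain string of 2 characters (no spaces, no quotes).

Token 1: literal('P'). Output: "P"
Token 2: literal('F'). Output: "PF"
Token 3: literal('D'). Output: "PFD"
Token 4: backref(off=1, len=2). Buffer before: "PFD" (len 3)
  byte 1: read out[2]='D', append. Buffer now: "PFDD"
  byte 2: read out[3]='D', append. Buffer now: "PFDDD"

Answer: DD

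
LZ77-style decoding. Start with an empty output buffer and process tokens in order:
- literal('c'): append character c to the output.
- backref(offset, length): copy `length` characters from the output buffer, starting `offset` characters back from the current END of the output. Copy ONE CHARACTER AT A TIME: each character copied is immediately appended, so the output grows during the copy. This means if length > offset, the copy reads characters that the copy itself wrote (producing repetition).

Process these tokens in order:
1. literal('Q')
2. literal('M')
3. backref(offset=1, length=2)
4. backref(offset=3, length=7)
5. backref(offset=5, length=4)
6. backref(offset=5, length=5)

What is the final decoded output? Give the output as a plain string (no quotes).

Token 1: literal('Q'). Output: "Q"
Token 2: literal('M'). Output: "QM"
Token 3: backref(off=1, len=2) (overlapping!). Copied 'MM' from pos 1. Output: "QMMM"
Token 4: backref(off=3, len=7) (overlapping!). Copied 'MMMMMMM' from pos 1. Output: "QMMMMMMMMMM"
Token 5: backref(off=5, len=4). Copied 'MMMM' from pos 6. Output: "QMMMMMMMMMMMMMM"
Token 6: backref(off=5, len=5). Copied 'MMMMM' from pos 10. Output: "QMMMMMMMMMMMMMMMMMMM"

Answer: QMMMMMMMMMMMMMMMMMMM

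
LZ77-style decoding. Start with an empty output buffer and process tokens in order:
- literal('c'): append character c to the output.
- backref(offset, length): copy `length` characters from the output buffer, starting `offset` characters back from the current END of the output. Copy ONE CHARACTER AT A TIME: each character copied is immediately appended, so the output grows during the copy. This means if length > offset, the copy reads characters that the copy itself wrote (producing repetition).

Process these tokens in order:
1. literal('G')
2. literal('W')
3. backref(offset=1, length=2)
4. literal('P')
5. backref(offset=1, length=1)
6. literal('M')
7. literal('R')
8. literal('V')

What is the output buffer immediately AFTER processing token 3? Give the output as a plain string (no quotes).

Token 1: literal('G'). Output: "G"
Token 2: literal('W'). Output: "GW"
Token 3: backref(off=1, len=2) (overlapping!). Copied 'WW' from pos 1. Output: "GWWW"

Answer: GWWW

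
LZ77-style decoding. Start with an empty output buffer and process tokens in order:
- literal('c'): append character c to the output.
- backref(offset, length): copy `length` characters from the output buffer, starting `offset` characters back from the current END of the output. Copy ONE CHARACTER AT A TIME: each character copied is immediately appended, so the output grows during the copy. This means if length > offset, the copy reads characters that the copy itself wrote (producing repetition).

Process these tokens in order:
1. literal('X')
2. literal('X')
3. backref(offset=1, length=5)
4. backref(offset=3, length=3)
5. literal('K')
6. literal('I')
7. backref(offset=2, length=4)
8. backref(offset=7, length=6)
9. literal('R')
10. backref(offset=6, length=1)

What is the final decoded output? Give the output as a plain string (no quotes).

Token 1: literal('X'). Output: "X"
Token 2: literal('X'). Output: "XX"
Token 3: backref(off=1, len=5) (overlapping!). Copied 'XXXXX' from pos 1. Output: "XXXXXXX"
Token 4: backref(off=3, len=3). Copied 'XXX' from pos 4. Output: "XXXXXXXXXX"
Token 5: literal('K'). Output: "XXXXXXXXXXK"
Token 6: literal('I'). Output: "XXXXXXXXXXKI"
Token 7: backref(off=2, len=4) (overlapping!). Copied 'KIKI' from pos 10. Output: "XXXXXXXXXXKIKIKI"
Token 8: backref(off=7, len=6). Copied 'XKIKIK' from pos 9. Output: "XXXXXXXXXXKIKIKIXKIKIK"
Token 9: literal('R'). Output: "XXXXXXXXXXKIKIKIXKIKIKR"
Token 10: backref(off=6, len=1). Copied 'K' from pos 17. Output: "XXXXXXXXXXKIKIKIXKIKIKRK"

Answer: XXXXXXXXXXKIKIKIXKIKIKRK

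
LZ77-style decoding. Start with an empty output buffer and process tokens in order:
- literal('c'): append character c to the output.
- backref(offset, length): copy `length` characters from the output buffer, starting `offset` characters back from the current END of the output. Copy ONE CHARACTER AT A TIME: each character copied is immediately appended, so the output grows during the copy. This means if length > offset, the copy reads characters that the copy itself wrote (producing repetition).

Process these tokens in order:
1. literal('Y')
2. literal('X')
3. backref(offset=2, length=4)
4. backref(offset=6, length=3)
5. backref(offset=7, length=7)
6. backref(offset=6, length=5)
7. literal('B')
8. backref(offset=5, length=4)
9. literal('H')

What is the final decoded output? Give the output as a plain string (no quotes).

Token 1: literal('Y'). Output: "Y"
Token 2: literal('X'). Output: "YX"
Token 3: backref(off=2, len=4) (overlapping!). Copied 'YXYX' from pos 0. Output: "YXYXYX"
Token 4: backref(off=6, len=3). Copied 'YXY' from pos 0. Output: "YXYXYXYXY"
Token 5: backref(off=7, len=7). Copied 'YXYXYXY' from pos 2. Output: "YXYXYXYXYYXYXYXY"
Token 6: backref(off=6, len=5). Copied 'XYXYX' from pos 10. Output: "YXYXYXYXYYXYXYXYXYXYX"
Token 7: literal('B'). Output: "YXYXYXYXYYXYXYXYXYXYXB"
Token 8: backref(off=5, len=4). Copied 'YXYX' from pos 17. Output: "YXYXYXYXYYXYXYXYXYXYXBYXYX"
Token 9: literal('H'). Output: "YXYXYXYXYYXYXYXYXYXYXBYXYXH"

Answer: YXYXYXYXYYXYXYXYXYXYXBYXYXH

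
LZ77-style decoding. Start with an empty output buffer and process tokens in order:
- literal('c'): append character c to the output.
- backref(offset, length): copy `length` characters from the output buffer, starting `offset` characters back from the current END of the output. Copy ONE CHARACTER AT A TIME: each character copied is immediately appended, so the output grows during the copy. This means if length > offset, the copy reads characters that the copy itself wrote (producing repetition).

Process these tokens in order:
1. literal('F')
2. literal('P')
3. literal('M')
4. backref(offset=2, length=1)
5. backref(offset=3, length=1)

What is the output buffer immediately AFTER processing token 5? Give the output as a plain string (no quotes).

Answer: FPMPP

Derivation:
Token 1: literal('F'). Output: "F"
Token 2: literal('P'). Output: "FP"
Token 3: literal('M'). Output: "FPM"
Token 4: backref(off=2, len=1). Copied 'P' from pos 1. Output: "FPMP"
Token 5: backref(off=3, len=1). Copied 'P' from pos 1. Output: "FPMPP"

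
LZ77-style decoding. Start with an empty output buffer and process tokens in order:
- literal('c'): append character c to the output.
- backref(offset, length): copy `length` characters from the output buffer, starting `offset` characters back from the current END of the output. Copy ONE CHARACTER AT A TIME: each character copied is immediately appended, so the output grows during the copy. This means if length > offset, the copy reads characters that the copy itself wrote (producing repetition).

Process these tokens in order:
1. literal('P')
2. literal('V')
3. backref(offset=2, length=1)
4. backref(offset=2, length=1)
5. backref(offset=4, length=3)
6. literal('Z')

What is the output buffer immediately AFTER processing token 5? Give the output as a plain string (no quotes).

Token 1: literal('P'). Output: "P"
Token 2: literal('V'). Output: "PV"
Token 3: backref(off=2, len=1). Copied 'P' from pos 0. Output: "PVP"
Token 4: backref(off=2, len=1). Copied 'V' from pos 1. Output: "PVPV"
Token 5: backref(off=4, len=3). Copied 'PVP' from pos 0. Output: "PVPVPVP"

Answer: PVPVPVP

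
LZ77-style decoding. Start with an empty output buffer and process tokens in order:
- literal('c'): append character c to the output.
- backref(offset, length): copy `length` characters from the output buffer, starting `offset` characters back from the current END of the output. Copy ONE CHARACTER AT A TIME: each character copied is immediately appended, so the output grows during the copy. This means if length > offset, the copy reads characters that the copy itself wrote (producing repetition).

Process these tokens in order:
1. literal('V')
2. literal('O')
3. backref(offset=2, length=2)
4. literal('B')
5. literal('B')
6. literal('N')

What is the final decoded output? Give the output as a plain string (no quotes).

Token 1: literal('V'). Output: "V"
Token 2: literal('O'). Output: "VO"
Token 3: backref(off=2, len=2). Copied 'VO' from pos 0. Output: "VOVO"
Token 4: literal('B'). Output: "VOVOB"
Token 5: literal('B'). Output: "VOVOBB"
Token 6: literal('N'). Output: "VOVOBBN"

Answer: VOVOBBN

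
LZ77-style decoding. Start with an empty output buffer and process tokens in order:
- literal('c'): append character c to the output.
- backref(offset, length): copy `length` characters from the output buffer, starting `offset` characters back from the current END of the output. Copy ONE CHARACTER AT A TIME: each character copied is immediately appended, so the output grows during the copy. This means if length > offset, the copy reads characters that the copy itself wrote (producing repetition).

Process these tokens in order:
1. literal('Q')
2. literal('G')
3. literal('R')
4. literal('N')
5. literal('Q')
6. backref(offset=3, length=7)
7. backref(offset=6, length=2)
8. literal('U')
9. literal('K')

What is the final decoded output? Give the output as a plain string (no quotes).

Token 1: literal('Q'). Output: "Q"
Token 2: literal('G'). Output: "QG"
Token 3: literal('R'). Output: "QGR"
Token 4: literal('N'). Output: "QGRN"
Token 5: literal('Q'). Output: "QGRNQ"
Token 6: backref(off=3, len=7) (overlapping!). Copied 'RNQRNQR' from pos 2. Output: "QGRNQRNQRNQR"
Token 7: backref(off=6, len=2). Copied 'NQ' from pos 6. Output: "QGRNQRNQRNQRNQ"
Token 8: literal('U'). Output: "QGRNQRNQRNQRNQU"
Token 9: literal('K'). Output: "QGRNQRNQRNQRNQUK"

Answer: QGRNQRNQRNQRNQUK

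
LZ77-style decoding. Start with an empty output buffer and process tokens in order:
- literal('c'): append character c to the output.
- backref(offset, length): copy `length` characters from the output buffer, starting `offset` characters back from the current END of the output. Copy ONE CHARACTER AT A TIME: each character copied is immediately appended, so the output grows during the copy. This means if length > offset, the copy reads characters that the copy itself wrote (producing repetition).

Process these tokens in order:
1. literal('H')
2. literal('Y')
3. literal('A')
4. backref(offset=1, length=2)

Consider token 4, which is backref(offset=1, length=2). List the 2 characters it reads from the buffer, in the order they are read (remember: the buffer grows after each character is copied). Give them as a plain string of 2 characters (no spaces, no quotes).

Answer: AA

Derivation:
Token 1: literal('H'). Output: "H"
Token 2: literal('Y'). Output: "HY"
Token 3: literal('A'). Output: "HYA"
Token 4: backref(off=1, len=2). Buffer before: "HYA" (len 3)
  byte 1: read out[2]='A', append. Buffer now: "HYAA"
  byte 2: read out[3]='A', append. Buffer now: "HYAAA"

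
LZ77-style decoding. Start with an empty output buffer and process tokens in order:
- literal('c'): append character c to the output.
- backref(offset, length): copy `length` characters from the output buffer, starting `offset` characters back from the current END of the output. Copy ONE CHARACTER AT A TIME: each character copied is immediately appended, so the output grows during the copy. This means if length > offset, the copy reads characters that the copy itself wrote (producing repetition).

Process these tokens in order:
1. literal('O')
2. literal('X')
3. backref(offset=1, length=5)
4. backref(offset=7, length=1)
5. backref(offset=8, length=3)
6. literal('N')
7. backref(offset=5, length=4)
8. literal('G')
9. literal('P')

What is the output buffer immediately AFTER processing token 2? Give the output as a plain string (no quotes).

Token 1: literal('O'). Output: "O"
Token 2: literal('X'). Output: "OX"

Answer: OX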